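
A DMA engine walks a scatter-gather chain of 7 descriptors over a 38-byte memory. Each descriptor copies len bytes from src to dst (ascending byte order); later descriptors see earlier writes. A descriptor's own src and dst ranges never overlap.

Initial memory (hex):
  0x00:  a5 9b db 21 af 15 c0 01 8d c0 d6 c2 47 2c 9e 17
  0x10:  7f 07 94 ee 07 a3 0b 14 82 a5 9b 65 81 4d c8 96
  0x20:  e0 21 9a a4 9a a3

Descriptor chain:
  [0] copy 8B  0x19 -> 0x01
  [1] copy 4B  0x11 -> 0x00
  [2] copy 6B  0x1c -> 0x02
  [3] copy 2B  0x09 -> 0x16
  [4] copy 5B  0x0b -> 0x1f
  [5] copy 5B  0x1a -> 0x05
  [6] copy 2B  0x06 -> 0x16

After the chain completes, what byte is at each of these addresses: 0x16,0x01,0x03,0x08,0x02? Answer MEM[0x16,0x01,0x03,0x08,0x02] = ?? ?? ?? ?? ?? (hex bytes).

[0] 0x19->0x01 len=8 : a5 9b 65 81 4d c8 96 e0
[1] 0x11->0x00 len=4 : 07 94 ee 07
[2] 0x1c->0x02 len=6 : 81 4d c8 96 e0 21
[3] 0x09->0x16 len=2 : c0 d6
[4] 0x0b->0x1f len=5 : c2 47 2c 9e 17
[5] 0x1a->0x05 len=5 : 9b 65 81 4d c8
[6] 0x06->0x16 len=2 : 65 81
query mem[0x16]=0x65, mem[0x01]=0x94, mem[0x03]=0x4d, mem[0x08]=0x4d, mem[0x02]=0x81

MEM[0x16,0x01,0x03,0x08,0x02] = 65 94 4d 4d 81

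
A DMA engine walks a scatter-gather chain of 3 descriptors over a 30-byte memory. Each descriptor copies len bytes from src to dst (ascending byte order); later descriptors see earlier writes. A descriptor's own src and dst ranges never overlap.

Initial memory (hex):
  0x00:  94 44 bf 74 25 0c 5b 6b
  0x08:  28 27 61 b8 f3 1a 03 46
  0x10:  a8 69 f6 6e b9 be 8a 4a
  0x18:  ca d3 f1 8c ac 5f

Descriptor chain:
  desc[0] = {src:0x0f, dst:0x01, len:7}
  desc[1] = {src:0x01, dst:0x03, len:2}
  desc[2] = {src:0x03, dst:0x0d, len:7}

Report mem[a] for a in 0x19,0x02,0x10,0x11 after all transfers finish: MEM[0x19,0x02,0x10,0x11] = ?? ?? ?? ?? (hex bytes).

MEM[0x19,0x02,0x10,0x11] = d3 a8 b9 be

D0: mem[0x01..0x07] <- [46 a8 69 f6 6e b9 be]
D1: mem[0x03..0x04] <- [46 a8]
D2: mem[0x0d..0x13] <- [46 a8 6e b9 be 28 27]
query mem[0x19]=0xd3, mem[0x02]=0xa8, mem[0x10]=0xb9, mem[0x11]=0xbe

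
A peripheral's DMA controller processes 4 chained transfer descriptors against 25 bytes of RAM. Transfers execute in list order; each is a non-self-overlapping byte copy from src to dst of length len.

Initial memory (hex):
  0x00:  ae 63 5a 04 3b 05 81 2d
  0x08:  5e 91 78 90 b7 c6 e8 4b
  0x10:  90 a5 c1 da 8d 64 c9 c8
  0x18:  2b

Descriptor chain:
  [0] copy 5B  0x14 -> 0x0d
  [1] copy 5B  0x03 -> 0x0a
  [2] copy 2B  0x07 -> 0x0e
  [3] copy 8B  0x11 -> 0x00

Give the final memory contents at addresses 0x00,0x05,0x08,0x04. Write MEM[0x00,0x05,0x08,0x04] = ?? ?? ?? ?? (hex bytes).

D0: mem[0x0d..0x11] <- [8d 64 c9 c8 2b]
D1: mem[0x0a..0x0e] <- [04 3b 05 81 2d]
D2: mem[0x0e..0x0f] <- [2d 5e]
D3: mem[0x00..0x07] <- [2b c1 da 8d 64 c9 c8 2b]
query mem[0x00]=0x2b, mem[0x05]=0xc9, mem[0x08]=0x5e, mem[0x04]=0x64

MEM[0x00,0x05,0x08,0x04] = 2b c9 5e 64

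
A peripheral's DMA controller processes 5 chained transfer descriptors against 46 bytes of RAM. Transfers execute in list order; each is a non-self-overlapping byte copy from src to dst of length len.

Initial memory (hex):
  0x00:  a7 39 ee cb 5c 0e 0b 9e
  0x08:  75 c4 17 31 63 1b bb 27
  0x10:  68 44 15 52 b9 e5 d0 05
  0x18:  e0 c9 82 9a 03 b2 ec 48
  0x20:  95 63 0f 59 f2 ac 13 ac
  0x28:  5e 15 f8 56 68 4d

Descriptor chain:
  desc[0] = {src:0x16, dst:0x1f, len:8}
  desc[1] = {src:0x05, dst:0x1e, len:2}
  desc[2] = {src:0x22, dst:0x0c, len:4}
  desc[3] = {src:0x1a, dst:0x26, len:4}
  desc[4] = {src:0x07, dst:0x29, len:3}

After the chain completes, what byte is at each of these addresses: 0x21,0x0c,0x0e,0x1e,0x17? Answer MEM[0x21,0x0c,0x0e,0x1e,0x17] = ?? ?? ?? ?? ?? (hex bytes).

MEM[0x21,0x0c,0x0e,0x1e,0x17] = e0 c9 9a 0e 05

#0 dst[0x1f+8] := {0xd0,0x05,0xe0,0xc9,0x82,0x9a,0x03,0xb2}
#1 dst[0x1e+2] := {0x0e,0x0b}
#2 dst[0x0c+4] := {0xc9,0x82,0x9a,0x03}
#3 dst[0x26+4] := {0x82,0x9a,0x03,0xb2}
#4 dst[0x29+3] := {0x9e,0x75,0xc4}
query mem[0x21]=0xe0, mem[0x0c]=0xc9, mem[0x0e]=0x9a, mem[0x1e]=0x0e, mem[0x17]=0x05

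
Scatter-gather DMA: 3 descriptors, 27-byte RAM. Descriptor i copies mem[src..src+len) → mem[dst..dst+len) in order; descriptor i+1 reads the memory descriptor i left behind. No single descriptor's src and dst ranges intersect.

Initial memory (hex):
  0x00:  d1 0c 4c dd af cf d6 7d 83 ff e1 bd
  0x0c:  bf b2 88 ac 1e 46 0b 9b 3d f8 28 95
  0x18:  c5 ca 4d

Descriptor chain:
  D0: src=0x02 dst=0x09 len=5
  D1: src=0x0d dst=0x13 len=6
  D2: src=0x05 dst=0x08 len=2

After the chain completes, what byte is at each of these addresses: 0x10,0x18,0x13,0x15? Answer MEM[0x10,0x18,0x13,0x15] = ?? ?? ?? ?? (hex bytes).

  after D0: wrote 5B at 0x09 = 4cddafcfd6
  after D1: wrote 6B at 0x13 = d688ac1e460b
  after D2: wrote 2B at 0x08 = cfd6
query mem[0x10]=0x1e, mem[0x18]=0x0b, mem[0x13]=0xd6, mem[0x15]=0xac

MEM[0x10,0x18,0x13,0x15] = 1e 0b d6 ac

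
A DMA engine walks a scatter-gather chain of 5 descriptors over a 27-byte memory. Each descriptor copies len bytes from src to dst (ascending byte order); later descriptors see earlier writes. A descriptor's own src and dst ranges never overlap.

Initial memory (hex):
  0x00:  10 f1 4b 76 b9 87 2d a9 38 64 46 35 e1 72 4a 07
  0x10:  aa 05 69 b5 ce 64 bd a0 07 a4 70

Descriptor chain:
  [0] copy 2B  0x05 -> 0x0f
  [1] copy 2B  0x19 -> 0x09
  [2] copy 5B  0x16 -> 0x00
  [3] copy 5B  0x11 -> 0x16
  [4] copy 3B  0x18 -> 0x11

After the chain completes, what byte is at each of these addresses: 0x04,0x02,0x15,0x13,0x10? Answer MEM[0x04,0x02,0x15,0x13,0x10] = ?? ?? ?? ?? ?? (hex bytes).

#0 dst[0x0f+2] := {0x87,0x2d}
#1 dst[0x09+2] := {0xa4,0x70}
#2 dst[0x00+5] := {0xbd,0xa0,0x07,0xa4,0x70}
#3 dst[0x16+5] := {0x05,0x69,0xb5,0xce,0x64}
#4 dst[0x11+3] := {0xb5,0xce,0x64}
query mem[0x04]=0x70, mem[0x02]=0x07, mem[0x15]=0x64, mem[0x13]=0x64, mem[0x10]=0x2d

MEM[0x04,0x02,0x15,0x13,0x10] = 70 07 64 64 2d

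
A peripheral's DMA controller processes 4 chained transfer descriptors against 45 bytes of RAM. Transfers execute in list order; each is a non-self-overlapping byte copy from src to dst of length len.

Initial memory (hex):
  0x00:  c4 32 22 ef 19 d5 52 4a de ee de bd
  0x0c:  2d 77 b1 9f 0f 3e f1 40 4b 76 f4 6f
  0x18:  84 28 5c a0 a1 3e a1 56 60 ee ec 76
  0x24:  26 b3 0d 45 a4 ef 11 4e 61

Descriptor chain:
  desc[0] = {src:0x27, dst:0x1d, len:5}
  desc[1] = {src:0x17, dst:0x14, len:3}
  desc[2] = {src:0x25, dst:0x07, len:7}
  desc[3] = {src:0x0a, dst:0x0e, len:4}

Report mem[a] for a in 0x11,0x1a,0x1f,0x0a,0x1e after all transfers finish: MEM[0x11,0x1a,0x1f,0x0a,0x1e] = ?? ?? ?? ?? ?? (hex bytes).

D0: mem[0x1d..0x21] <- [45 a4 ef 11 4e]
D1: mem[0x14..0x16] <- [6f 84 28]
D2: mem[0x07..0x0d] <- [b3 0d 45 a4 ef 11 4e]
D3: mem[0x0e..0x11] <- [a4 ef 11 4e]
query mem[0x11]=0x4e, mem[0x1a]=0x5c, mem[0x1f]=0xef, mem[0x0a]=0xa4, mem[0x1e]=0xa4

MEM[0x11,0x1a,0x1f,0x0a,0x1e] = 4e 5c ef a4 a4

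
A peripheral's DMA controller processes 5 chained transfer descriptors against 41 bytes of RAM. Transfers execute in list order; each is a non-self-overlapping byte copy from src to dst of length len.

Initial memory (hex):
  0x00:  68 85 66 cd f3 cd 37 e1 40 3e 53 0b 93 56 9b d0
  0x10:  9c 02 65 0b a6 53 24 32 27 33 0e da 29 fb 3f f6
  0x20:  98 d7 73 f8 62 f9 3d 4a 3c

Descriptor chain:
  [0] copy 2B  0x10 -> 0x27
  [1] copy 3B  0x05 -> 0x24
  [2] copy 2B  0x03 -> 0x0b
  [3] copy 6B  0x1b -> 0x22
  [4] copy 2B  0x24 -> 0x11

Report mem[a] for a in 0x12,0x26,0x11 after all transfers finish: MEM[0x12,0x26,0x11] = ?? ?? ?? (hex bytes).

[0] 0x10->0x27 len=2 : 9c 02
[1] 0x05->0x24 len=3 : cd 37 e1
[2] 0x03->0x0b len=2 : cd f3
[3] 0x1b->0x22 len=6 : da 29 fb 3f f6 98
[4] 0x24->0x11 len=2 : fb 3f
query mem[0x12]=0x3f, mem[0x26]=0xf6, mem[0x11]=0xfb

MEM[0x12,0x26,0x11] = 3f f6 fb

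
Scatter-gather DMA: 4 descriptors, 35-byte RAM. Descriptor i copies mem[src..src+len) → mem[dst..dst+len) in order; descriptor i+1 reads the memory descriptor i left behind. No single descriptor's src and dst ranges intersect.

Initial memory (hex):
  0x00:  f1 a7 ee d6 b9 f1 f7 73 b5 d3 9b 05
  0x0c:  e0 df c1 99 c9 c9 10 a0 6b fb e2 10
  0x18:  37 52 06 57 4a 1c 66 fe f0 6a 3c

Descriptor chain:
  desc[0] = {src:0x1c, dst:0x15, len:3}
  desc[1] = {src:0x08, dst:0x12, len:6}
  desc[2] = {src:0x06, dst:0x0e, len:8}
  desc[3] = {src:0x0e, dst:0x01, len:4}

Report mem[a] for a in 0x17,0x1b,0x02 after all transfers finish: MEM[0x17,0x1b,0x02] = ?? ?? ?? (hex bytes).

MEM[0x17,0x1b,0x02] = df 57 73

[0] 0x1c->0x15 len=3 : 4a 1c 66
[1] 0x08->0x12 len=6 : b5 d3 9b 05 e0 df
[2] 0x06->0x0e len=8 : f7 73 b5 d3 9b 05 e0 df
[3] 0x0e->0x01 len=4 : f7 73 b5 d3
query mem[0x17]=0xdf, mem[0x1b]=0x57, mem[0x02]=0x73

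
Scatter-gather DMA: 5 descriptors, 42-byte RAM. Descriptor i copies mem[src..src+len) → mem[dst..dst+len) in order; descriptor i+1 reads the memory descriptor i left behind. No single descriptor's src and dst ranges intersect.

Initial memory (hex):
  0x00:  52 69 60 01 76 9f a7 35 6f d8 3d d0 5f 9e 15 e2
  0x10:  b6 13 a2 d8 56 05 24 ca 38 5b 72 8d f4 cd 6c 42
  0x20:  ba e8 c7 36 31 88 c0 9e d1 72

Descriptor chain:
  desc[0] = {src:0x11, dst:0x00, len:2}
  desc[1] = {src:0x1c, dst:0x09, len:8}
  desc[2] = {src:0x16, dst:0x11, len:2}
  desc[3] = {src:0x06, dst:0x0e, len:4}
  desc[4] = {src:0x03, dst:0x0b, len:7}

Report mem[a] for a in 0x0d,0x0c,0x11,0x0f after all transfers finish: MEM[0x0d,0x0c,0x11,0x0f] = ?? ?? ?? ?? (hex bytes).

MEM[0x0d,0x0c,0x11,0x0f] = 9f 76 f4 35

#0 dst[0x00+2] := {0x13,0xa2}
#1 dst[0x09+8] := {0xf4,0xcd,0x6c,0x42,0xba,0xe8,0xc7,0x36}
#2 dst[0x11+2] := {0x24,0xca}
#3 dst[0x0e+4] := {0xa7,0x35,0x6f,0xf4}
#4 dst[0x0b+7] := {0x01,0x76,0x9f,0xa7,0x35,0x6f,0xf4}
query mem[0x0d]=0x9f, mem[0x0c]=0x76, mem[0x11]=0xf4, mem[0x0f]=0x35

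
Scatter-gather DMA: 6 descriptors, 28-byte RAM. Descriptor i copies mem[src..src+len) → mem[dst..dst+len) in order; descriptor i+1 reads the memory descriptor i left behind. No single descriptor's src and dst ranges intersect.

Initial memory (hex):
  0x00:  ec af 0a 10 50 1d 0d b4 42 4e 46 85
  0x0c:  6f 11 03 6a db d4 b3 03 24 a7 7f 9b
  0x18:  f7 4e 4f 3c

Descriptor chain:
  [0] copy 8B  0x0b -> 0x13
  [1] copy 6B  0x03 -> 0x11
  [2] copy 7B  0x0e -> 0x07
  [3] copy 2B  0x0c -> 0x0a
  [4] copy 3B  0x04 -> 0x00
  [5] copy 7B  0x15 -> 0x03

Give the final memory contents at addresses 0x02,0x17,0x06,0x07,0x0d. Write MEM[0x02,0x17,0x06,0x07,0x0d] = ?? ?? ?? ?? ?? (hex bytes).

[0] 0x0b->0x13 len=8 : 85 6f 11 03 6a db d4 b3
[1] 0x03->0x11 len=6 : 10 50 1d 0d b4 42
[2] 0x0e->0x07 len=7 : 03 6a db 10 50 1d 0d
[3] 0x0c->0x0a len=2 : 1d 0d
[4] 0x04->0x00 len=3 : 50 1d 0d
[5] 0x15->0x03 len=7 : b4 42 6a db d4 b3 3c
query mem[0x02]=0x0d, mem[0x17]=0x6a, mem[0x06]=0xdb, mem[0x07]=0xd4, mem[0x0d]=0x0d

MEM[0x02,0x17,0x06,0x07,0x0d] = 0d 6a db d4 0d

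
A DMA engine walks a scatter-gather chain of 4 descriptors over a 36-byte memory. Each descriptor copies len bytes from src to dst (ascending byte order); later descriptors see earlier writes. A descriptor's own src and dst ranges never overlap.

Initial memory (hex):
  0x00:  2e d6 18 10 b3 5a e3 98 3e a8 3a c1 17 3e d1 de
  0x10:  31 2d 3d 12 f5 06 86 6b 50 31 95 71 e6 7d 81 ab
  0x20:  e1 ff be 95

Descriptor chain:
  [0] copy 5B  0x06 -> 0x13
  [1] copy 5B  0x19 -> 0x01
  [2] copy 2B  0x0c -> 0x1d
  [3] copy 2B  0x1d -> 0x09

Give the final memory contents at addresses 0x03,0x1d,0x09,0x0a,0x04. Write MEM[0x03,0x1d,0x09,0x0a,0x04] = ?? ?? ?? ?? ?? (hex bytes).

MEM[0x03,0x1d,0x09,0x0a,0x04] = 71 17 17 3e e6

D0: mem[0x13..0x17] <- [e3 98 3e a8 3a]
D1: mem[0x01..0x05] <- [31 95 71 e6 7d]
D2: mem[0x1d..0x1e] <- [17 3e]
D3: mem[0x09..0x0a] <- [17 3e]
query mem[0x03]=0x71, mem[0x1d]=0x17, mem[0x09]=0x17, mem[0x0a]=0x3e, mem[0x04]=0xe6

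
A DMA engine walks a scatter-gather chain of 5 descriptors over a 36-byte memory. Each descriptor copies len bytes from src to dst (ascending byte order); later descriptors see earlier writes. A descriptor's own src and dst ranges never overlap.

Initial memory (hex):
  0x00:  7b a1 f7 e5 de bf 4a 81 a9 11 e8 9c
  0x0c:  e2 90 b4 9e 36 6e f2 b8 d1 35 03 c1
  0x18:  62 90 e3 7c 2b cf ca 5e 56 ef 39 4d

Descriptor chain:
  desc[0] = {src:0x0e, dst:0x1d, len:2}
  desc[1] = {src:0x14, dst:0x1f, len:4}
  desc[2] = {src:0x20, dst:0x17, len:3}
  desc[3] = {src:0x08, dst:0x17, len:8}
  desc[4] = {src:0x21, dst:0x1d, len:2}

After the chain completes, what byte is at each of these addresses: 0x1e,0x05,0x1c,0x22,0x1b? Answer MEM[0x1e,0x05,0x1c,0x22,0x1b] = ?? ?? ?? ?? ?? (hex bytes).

D0: mem[0x1d..0x1e] <- [b4 9e]
D1: mem[0x1f..0x22] <- [d1 35 03 c1]
D2: mem[0x17..0x19] <- [35 03 c1]
D3: mem[0x17..0x1e] <- [a9 11 e8 9c e2 90 b4 9e]
D4: mem[0x1d..0x1e] <- [03 c1]
query mem[0x1e]=0xc1, mem[0x05]=0xbf, mem[0x1c]=0x90, mem[0x22]=0xc1, mem[0x1b]=0xe2

MEM[0x1e,0x05,0x1c,0x22,0x1b] = c1 bf 90 c1 e2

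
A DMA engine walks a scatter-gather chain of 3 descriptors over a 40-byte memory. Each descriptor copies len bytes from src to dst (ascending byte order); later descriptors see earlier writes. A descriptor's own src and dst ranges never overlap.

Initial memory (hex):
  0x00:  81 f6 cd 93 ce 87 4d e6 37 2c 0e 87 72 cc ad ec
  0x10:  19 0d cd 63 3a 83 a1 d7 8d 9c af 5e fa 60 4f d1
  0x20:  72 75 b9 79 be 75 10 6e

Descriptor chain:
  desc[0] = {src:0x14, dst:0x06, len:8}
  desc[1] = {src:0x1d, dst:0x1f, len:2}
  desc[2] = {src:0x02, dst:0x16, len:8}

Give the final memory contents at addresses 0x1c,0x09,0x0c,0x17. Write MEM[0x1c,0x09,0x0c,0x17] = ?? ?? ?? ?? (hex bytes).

MEM[0x1c,0x09,0x0c,0x17] = a1 d7 af 93

#0 dst[0x06+8] := {0x3a,0x83,0xa1,0xd7,0x8d,0x9c,0xaf,0x5e}
#1 dst[0x1f+2] := {0x60,0x4f}
#2 dst[0x16+8] := {0xcd,0x93,0xce,0x87,0x3a,0x83,0xa1,0xd7}
query mem[0x1c]=0xa1, mem[0x09]=0xd7, mem[0x0c]=0xaf, mem[0x17]=0x93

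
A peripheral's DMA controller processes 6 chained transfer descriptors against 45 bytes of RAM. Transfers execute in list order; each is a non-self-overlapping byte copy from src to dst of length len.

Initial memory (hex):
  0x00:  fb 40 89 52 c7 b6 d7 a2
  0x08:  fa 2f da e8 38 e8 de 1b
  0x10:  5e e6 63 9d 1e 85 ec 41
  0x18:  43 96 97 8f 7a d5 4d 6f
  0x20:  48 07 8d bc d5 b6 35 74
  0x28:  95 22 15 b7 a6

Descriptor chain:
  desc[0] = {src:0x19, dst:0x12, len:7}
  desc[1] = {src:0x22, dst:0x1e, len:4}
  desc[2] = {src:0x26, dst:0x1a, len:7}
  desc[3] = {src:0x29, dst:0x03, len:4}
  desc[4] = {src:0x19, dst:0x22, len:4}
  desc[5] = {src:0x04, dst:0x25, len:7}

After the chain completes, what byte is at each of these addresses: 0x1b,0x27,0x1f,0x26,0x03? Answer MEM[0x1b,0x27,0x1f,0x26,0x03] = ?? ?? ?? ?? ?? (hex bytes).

MEM[0x1b,0x27,0x1f,0x26,0x03] = 74 a6 b7 b7 22

#0 dst[0x12+7] := {0x96,0x97,0x8f,0x7a,0xd5,0x4d,0x6f}
#1 dst[0x1e+4] := {0x8d,0xbc,0xd5,0xb6}
#2 dst[0x1a+7] := {0x35,0x74,0x95,0x22,0x15,0xb7,0xa6}
#3 dst[0x03+4] := {0x22,0x15,0xb7,0xa6}
#4 dst[0x22+4] := {0x96,0x35,0x74,0x95}
#5 dst[0x25+7] := {0x15,0xb7,0xa6,0xa2,0xfa,0x2f,0xda}
query mem[0x1b]=0x74, mem[0x27]=0xa6, mem[0x1f]=0xb7, mem[0x26]=0xb7, mem[0x03]=0x22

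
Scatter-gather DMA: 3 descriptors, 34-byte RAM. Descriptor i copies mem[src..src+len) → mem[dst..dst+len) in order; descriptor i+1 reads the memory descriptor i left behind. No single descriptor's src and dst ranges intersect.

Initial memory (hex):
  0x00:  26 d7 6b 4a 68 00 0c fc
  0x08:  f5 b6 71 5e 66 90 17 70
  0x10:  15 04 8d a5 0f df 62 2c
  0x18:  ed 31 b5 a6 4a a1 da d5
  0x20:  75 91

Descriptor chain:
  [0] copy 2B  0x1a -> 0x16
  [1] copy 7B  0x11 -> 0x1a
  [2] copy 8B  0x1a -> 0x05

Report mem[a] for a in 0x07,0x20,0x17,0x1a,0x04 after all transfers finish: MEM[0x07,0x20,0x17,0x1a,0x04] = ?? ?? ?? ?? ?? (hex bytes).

  after D0: wrote 2B at 0x16 = b5a6
  after D1: wrote 7B at 0x1a = 048da50fdfb5a6
  after D2: wrote 8B at 0x05 = 048da50fdfb5a691
query mem[0x07]=0xa5, mem[0x20]=0xa6, mem[0x17]=0xa6, mem[0x1a]=0x04, mem[0x04]=0x68

MEM[0x07,0x20,0x17,0x1a,0x04] = a5 a6 a6 04 68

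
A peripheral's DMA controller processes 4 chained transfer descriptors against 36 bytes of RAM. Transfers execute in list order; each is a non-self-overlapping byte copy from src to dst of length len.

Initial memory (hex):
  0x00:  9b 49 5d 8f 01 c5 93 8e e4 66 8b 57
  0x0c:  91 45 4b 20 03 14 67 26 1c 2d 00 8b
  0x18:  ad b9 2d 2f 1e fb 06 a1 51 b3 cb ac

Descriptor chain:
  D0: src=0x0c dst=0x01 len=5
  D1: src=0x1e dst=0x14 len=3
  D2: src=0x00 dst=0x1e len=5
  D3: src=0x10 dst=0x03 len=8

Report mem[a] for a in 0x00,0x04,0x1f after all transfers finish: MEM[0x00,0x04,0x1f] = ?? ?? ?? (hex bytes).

MEM[0x00,0x04,0x1f] = 9b 14 91

[0] 0x0c->0x01 len=5 : 91 45 4b 20 03
[1] 0x1e->0x14 len=3 : 06 a1 51
[2] 0x00->0x1e len=5 : 9b 91 45 4b 20
[3] 0x10->0x03 len=8 : 03 14 67 26 06 a1 51 8b
query mem[0x00]=0x9b, mem[0x04]=0x14, mem[0x1f]=0x91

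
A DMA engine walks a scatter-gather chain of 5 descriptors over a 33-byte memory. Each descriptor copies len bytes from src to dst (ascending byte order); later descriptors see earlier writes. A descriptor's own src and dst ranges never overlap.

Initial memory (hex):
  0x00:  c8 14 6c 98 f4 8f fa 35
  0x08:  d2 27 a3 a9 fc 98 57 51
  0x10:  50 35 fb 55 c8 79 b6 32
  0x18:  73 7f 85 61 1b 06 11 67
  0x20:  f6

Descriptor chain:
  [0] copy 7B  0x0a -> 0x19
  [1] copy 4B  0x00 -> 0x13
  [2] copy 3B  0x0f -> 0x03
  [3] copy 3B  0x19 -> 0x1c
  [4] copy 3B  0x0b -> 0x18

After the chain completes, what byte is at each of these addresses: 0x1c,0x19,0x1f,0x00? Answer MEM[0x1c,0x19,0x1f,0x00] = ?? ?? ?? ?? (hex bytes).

#0 dst[0x19+7] := {0xa3,0xa9,0xfc,0x98,0x57,0x51,0x50}
#1 dst[0x13+4] := {0xc8,0x14,0x6c,0x98}
#2 dst[0x03+3] := {0x51,0x50,0x35}
#3 dst[0x1c+3] := {0xa3,0xa9,0xfc}
#4 dst[0x18+3] := {0xa9,0xfc,0x98}
query mem[0x1c]=0xa3, mem[0x19]=0xfc, mem[0x1f]=0x50, mem[0x00]=0xc8

MEM[0x1c,0x19,0x1f,0x00] = a3 fc 50 c8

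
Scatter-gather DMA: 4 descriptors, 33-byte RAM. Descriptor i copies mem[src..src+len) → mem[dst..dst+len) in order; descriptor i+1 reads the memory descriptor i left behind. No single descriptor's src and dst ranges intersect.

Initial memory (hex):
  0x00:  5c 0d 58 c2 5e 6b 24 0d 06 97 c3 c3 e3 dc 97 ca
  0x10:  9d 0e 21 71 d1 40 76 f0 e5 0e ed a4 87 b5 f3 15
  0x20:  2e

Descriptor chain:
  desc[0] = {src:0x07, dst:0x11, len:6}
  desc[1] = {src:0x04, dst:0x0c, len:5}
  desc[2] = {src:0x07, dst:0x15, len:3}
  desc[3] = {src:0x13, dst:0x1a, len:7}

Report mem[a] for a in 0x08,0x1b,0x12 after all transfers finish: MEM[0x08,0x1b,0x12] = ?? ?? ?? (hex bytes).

MEM[0x08,0x1b,0x12] = 06 c3 06

D0: mem[0x11..0x16] <- [0d 06 97 c3 c3 e3]
D1: mem[0x0c..0x10] <- [5e 6b 24 0d 06]
D2: mem[0x15..0x17] <- [0d 06 97]
D3: mem[0x1a..0x20] <- [97 c3 0d 06 97 e5 0e]
query mem[0x08]=0x06, mem[0x1b]=0xc3, mem[0x12]=0x06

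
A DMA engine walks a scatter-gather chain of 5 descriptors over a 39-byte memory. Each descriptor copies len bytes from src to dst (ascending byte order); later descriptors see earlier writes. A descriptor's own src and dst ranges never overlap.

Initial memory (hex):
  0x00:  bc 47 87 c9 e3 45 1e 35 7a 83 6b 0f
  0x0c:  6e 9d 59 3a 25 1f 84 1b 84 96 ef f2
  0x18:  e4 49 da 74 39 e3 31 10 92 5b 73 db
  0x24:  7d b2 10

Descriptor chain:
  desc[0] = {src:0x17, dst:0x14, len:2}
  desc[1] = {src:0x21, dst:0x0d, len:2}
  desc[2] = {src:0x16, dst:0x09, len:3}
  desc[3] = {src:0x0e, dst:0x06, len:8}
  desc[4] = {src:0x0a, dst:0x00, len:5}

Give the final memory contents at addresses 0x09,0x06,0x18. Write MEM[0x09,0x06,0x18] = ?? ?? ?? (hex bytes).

MEM[0x09,0x06,0x18] = 1f 73 e4

D0: mem[0x14..0x15] <- [f2 e4]
D1: mem[0x0d..0x0e] <- [5b 73]
D2: mem[0x09..0x0b] <- [ef f2 e4]
D3: mem[0x06..0x0d] <- [73 3a 25 1f 84 1b f2 e4]
D4: mem[0x00..0x04] <- [84 1b f2 e4 73]
query mem[0x09]=0x1f, mem[0x06]=0x73, mem[0x18]=0xe4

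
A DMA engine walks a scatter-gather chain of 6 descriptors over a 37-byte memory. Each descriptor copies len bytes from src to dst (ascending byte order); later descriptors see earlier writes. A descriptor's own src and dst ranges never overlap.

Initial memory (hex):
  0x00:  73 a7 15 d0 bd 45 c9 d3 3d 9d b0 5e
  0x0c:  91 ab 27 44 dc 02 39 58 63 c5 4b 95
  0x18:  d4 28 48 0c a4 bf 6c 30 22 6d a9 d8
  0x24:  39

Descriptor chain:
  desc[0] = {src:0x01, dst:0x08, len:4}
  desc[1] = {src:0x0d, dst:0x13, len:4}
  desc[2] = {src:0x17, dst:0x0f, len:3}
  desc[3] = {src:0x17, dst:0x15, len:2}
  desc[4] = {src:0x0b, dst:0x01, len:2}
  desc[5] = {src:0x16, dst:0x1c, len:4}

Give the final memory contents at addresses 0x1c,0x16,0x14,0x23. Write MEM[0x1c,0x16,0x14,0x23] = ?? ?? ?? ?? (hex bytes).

MEM[0x1c,0x16,0x14,0x23] = d4 d4 27 d8

#0 dst[0x08+4] := {0xa7,0x15,0xd0,0xbd}
#1 dst[0x13+4] := {0xab,0x27,0x44,0xdc}
#2 dst[0x0f+3] := {0x95,0xd4,0x28}
#3 dst[0x15+2] := {0x95,0xd4}
#4 dst[0x01+2] := {0xbd,0x91}
#5 dst[0x1c+4] := {0xd4,0x95,0xd4,0x28}
query mem[0x1c]=0xd4, mem[0x16]=0xd4, mem[0x14]=0x27, mem[0x23]=0xd8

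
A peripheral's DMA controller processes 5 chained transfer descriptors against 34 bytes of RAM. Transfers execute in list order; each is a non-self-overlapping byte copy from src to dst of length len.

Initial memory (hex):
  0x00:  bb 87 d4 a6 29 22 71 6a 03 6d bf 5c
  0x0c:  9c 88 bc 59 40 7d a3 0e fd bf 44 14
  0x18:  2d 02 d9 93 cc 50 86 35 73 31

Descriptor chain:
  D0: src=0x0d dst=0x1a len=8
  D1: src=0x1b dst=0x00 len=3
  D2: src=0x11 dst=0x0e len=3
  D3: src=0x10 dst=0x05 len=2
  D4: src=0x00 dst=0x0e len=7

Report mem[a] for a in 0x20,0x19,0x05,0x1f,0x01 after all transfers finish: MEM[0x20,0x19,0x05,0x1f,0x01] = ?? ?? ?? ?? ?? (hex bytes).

#0 dst[0x1a+8] := {0x88,0xbc,0x59,0x40,0x7d,0xa3,0x0e,0xfd}
#1 dst[0x00+3] := {0xbc,0x59,0x40}
#2 dst[0x0e+3] := {0x7d,0xa3,0x0e}
#3 dst[0x05+2] := {0x0e,0x7d}
#4 dst[0x0e+7] := {0xbc,0x59,0x40,0xa6,0x29,0x0e,0x7d}
query mem[0x20]=0x0e, mem[0x19]=0x02, mem[0x05]=0x0e, mem[0x1f]=0xa3, mem[0x01]=0x59

MEM[0x20,0x19,0x05,0x1f,0x01] = 0e 02 0e a3 59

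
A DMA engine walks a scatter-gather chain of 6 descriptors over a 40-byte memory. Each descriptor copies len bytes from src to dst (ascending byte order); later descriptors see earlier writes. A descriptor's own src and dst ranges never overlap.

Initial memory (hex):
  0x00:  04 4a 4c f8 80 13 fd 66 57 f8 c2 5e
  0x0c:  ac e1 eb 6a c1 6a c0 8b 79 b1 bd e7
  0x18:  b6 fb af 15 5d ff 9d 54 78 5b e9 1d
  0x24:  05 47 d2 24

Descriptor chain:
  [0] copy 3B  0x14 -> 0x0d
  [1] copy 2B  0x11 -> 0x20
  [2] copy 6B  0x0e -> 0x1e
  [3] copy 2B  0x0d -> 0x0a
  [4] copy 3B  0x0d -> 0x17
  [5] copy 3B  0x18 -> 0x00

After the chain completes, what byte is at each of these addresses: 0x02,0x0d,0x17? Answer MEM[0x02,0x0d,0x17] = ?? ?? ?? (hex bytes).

  after D0: wrote 3B at 0x0d = 79b1bd
  after D1: wrote 2B at 0x20 = 6ac0
  after D2: wrote 6B at 0x1e = b1bdc16ac08b
  after D3: wrote 2B at 0x0a = 79b1
  after D4: wrote 3B at 0x17 = 79b1bd
  after D5: wrote 3B at 0x00 = b1bdaf
query mem[0x02]=0xaf, mem[0x0d]=0x79, mem[0x17]=0x79

MEM[0x02,0x0d,0x17] = af 79 79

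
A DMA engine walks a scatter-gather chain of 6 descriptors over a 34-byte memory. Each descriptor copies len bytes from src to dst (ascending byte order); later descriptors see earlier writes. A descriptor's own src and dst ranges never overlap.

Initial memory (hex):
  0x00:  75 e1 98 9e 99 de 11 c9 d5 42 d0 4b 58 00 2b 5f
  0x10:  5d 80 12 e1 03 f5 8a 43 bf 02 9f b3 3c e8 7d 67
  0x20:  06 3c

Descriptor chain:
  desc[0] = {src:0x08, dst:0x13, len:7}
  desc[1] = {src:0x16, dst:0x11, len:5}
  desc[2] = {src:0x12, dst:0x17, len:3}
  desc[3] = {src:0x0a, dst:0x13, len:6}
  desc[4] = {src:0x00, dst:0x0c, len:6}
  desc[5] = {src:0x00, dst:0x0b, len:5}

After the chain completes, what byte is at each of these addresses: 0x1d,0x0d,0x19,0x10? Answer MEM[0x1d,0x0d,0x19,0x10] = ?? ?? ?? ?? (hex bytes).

MEM[0x1d,0x0d,0x19,0x10] = e8 98 2b 99

[0] 0x08->0x13 len=7 : d5 42 d0 4b 58 00 2b
[1] 0x16->0x11 len=5 : 4b 58 00 2b 9f
[2] 0x12->0x17 len=3 : 58 00 2b
[3] 0x0a->0x13 len=6 : d0 4b 58 00 2b 5f
[4] 0x00->0x0c len=6 : 75 e1 98 9e 99 de
[5] 0x00->0x0b len=5 : 75 e1 98 9e 99
query mem[0x1d]=0xe8, mem[0x0d]=0x98, mem[0x19]=0x2b, mem[0x10]=0x99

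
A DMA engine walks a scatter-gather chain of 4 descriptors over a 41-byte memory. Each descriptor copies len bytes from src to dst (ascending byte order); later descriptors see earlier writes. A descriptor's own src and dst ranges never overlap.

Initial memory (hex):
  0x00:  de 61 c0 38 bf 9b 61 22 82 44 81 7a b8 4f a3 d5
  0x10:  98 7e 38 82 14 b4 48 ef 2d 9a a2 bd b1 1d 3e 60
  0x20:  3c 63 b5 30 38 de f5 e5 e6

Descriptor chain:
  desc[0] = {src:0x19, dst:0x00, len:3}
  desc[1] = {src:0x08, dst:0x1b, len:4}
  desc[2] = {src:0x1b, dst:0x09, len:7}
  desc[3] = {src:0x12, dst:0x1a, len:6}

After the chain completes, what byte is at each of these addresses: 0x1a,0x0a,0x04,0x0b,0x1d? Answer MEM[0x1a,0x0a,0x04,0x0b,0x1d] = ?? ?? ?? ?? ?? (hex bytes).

MEM[0x1a,0x0a,0x04,0x0b,0x1d] = 38 44 bf 81 b4

  after D0: wrote 3B at 0x00 = 9aa2bd
  after D1: wrote 4B at 0x1b = 8244817a
  after D2: wrote 7B at 0x09 = 8244817a603c63
  after D3: wrote 6B at 0x1a = 388214b448ef
query mem[0x1a]=0x38, mem[0x0a]=0x44, mem[0x04]=0xbf, mem[0x0b]=0x81, mem[0x1d]=0xb4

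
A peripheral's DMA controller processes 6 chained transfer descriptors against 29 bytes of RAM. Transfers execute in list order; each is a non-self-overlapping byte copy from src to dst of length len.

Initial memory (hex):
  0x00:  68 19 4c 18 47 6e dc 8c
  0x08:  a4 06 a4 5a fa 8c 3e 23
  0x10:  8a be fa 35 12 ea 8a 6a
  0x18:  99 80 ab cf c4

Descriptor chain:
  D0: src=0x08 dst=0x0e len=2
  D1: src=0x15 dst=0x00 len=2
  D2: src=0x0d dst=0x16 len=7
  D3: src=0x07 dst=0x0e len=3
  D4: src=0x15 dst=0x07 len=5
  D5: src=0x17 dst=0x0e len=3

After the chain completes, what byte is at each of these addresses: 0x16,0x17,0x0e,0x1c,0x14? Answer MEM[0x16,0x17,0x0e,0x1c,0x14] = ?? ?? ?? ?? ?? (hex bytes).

[0] 0x08->0x0e len=2 : a4 06
[1] 0x15->0x00 len=2 : ea 8a
[2] 0x0d->0x16 len=7 : 8c a4 06 8a be fa 35
[3] 0x07->0x0e len=3 : 8c a4 06
[4] 0x15->0x07 len=5 : ea 8c a4 06 8a
[5] 0x17->0x0e len=3 : a4 06 8a
query mem[0x16]=0x8c, mem[0x17]=0xa4, mem[0x0e]=0xa4, mem[0x1c]=0x35, mem[0x14]=0x12

MEM[0x16,0x17,0x0e,0x1c,0x14] = 8c a4 a4 35 12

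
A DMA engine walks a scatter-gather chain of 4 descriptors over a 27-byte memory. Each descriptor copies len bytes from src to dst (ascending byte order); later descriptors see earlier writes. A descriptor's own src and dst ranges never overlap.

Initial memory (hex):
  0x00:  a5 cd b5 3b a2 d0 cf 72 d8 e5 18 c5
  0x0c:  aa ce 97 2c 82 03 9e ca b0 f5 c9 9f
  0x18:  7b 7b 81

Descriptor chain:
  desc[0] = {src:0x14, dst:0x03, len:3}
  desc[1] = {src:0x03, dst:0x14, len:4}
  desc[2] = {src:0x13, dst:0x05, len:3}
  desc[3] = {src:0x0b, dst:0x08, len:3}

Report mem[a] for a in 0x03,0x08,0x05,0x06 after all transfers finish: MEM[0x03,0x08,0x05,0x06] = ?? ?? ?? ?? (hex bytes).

#0 dst[0x03+3] := {0xb0,0xf5,0xc9}
#1 dst[0x14+4] := {0xb0,0xf5,0xc9,0xcf}
#2 dst[0x05+3] := {0xca,0xb0,0xf5}
#3 dst[0x08+3] := {0xc5,0xaa,0xce}
query mem[0x03]=0xb0, mem[0x08]=0xc5, mem[0x05]=0xca, mem[0x06]=0xb0

MEM[0x03,0x08,0x05,0x06] = b0 c5 ca b0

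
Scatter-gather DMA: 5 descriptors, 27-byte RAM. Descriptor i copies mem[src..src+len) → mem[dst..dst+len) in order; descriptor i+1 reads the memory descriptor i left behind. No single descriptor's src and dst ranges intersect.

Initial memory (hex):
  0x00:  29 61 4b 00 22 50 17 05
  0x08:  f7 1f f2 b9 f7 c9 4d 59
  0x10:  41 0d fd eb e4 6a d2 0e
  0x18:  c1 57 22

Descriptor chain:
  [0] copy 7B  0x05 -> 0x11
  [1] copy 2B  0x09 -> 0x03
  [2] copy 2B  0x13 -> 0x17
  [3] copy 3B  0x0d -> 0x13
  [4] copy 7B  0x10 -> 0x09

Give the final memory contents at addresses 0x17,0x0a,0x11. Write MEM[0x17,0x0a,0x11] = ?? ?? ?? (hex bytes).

MEM[0x17,0x0a,0x11] = 05 50 50

[0] 0x05->0x11 len=7 : 50 17 05 f7 1f f2 b9
[1] 0x09->0x03 len=2 : 1f f2
[2] 0x13->0x17 len=2 : 05 f7
[3] 0x0d->0x13 len=3 : c9 4d 59
[4] 0x10->0x09 len=7 : 41 50 17 c9 4d 59 f2
query mem[0x17]=0x05, mem[0x0a]=0x50, mem[0x11]=0x50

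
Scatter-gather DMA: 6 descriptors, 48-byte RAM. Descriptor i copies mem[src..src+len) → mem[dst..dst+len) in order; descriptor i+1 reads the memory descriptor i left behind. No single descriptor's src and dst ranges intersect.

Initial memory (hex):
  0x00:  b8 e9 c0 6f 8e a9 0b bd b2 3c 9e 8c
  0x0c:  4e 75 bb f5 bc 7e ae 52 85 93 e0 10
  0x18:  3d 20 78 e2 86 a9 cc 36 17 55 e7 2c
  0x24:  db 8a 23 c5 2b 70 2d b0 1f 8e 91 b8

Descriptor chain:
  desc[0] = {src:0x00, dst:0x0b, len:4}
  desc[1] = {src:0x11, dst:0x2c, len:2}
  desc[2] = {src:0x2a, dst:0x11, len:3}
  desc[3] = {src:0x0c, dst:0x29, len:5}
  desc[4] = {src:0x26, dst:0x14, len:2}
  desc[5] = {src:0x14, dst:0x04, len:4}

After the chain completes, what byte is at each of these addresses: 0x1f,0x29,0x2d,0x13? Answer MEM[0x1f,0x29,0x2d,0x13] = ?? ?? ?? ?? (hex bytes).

#0 dst[0x0b+4] := {0xb8,0xe9,0xc0,0x6f}
#1 dst[0x2c+2] := {0x7e,0xae}
#2 dst[0x11+3] := {0x2d,0xb0,0x7e}
#3 dst[0x29+5] := {0xe9,0xc0,0x6f,0xf5,0xbc}
#4 dst[0x14+2] := {0x23,0xc5}
#5 dst[0x04+4] := {0x23,0xc5,0xe0,0x10}
query mem[0x1f]=0x36, mem[0x29]=0xe9, mem[0x2d]=0xbc, mem[0x13]=0x7e

MEM[0x1f,0x29,0x2d,0x13] = 36 e9 bc 7e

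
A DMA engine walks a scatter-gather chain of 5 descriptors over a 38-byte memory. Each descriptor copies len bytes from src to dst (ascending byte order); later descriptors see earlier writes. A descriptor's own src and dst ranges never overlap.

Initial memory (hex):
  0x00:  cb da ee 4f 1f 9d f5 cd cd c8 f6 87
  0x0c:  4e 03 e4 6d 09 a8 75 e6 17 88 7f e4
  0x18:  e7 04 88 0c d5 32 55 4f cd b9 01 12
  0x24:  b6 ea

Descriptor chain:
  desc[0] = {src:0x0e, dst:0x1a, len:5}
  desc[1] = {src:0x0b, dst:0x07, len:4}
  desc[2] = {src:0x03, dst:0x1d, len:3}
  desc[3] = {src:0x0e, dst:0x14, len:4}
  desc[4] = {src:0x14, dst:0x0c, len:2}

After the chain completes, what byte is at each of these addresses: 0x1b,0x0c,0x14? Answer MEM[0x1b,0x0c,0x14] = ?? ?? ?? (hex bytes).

  after D0: wrote 5B at 0x1a = e46d09a875
  after D1: wrote 4B at 0x07 = 874e03e4
  after D2: wrote 3B at 0x1d = 4f1f9d
  after D3: wrote 4B at 0x14 = e46d09a8
  after D4: wrote 2B at 0x0c = e46d
query mem[0x1b]=0x6d, mem[0x0c]=0xe4, mem[0x14]=0xe4

MEM[0x1b,0x0c,0x14] = 6d e4 e4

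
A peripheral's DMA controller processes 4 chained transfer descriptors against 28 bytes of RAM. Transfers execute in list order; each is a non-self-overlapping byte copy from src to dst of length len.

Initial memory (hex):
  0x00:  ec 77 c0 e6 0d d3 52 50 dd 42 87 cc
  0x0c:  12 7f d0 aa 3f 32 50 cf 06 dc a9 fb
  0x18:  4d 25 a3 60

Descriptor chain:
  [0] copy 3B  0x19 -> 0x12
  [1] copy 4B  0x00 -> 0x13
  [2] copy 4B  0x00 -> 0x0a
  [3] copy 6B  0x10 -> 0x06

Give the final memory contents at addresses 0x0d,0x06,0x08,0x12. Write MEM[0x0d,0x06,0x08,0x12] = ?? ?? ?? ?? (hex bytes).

  after D0: wrote 3B at 0x12 = 25a360
  after D1: wrote 4B at 0x13 = ec77c0e6
  after D2: wrote 4B at 0x0a = ec77c0e6
  after D3: wrote 6B at 0x06 = 3f3225ec77c0
query mem[0x0d]=0xe6, mem[0x06]=0x3f, mem[0x08]=0x25, mem[0x12]=0x25

MEM[0x0d,0x06,0x08,0x12] = e6 3f 25 25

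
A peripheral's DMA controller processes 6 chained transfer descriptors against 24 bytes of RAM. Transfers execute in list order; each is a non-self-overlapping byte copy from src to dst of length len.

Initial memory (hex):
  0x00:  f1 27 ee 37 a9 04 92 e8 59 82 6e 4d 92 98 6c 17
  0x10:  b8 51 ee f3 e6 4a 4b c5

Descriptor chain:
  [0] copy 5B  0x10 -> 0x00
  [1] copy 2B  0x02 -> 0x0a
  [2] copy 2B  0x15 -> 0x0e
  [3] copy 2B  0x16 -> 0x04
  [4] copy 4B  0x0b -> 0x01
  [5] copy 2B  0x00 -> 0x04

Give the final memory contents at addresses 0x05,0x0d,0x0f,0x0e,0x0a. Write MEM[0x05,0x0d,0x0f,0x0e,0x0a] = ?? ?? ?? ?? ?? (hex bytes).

MEM[0x05,0x0d,0x0f,0x0e,0x0a] = f3 98 4b 4a ee

[0] 0x10->0x00 len=5 : b8 51 ee f3 e6
[1] 0x02->0x0a len=2 : ee f3
[2] 0x15->0x0e len=2 : 4a 4b
[3] 0x16->0x04 len=2 : 4b c5
[4] 0x0b->0x01 len=4 : f3 92 98 4a
[5] 0x00->0x04 len=2 : b8 f3
query mem[0x05]=0xf3, mem[0x0d]=0x98, mem[0x0f]=0x4b, mem[0x0e]=0x4a, mem[0x0a]=0xee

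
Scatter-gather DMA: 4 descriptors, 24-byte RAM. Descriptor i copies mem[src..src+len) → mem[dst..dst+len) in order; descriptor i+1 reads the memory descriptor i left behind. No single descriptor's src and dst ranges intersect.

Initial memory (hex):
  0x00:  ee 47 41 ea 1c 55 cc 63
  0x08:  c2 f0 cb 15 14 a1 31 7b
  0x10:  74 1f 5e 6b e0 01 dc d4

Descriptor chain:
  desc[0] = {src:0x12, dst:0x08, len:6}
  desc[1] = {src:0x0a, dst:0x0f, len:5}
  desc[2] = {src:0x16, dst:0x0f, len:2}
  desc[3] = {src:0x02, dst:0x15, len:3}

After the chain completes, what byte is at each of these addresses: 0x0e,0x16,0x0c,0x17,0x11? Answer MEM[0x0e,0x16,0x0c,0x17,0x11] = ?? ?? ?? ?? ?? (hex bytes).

  after D0: wrote 6B at 0x08 = 5e6be001dcd4
  after D1: wrote 5B at 0x0f = e001dcd431
  after D2: wrote 2B at 0x0f = dcd4
  after D3: wrote 3B at 0x15 = 41ea1c
query mem[0x0e]=0x31, mem[0x16]=0xea, mem[0x0c]=0xdc, mem[0x17]=0x1c, mem[0x11]=0xdc

MEM[0x0e,0x16,0x0c,0x17,0x11] = 31 ea dc 1c dc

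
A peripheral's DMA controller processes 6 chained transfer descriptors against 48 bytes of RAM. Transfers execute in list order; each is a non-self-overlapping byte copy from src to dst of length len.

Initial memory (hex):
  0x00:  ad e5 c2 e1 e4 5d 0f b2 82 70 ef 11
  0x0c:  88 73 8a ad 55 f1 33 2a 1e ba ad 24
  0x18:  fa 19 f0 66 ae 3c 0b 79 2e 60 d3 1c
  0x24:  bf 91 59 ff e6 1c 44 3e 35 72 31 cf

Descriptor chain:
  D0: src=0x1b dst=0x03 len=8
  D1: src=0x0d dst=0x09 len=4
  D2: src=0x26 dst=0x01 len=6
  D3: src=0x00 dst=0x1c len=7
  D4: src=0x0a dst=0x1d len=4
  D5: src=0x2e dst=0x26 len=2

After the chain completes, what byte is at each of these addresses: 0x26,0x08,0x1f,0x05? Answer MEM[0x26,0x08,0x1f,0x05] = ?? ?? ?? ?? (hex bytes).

#0 dst[0x03+8] := {0x66,0xae,0x3c,0x0b,0x79,0x2e,0x60,0xd3}
#1 dst[0x09+4] := {0x73,0x8a,0xad,0x55}
#2 dst[0x01+6] := {0x59,0xff,0xe6,0x1c,0x44,0x3e}
#3 dst[0x1c+7] := {0xad,0x59,0xff,0xe6,0x1c,0x44,0x3e}
#4 dst[0x1d+4] := {0x8a,0xad,0x55,0x73}
#5 dst[0x26+2] := {0x31,0xcf}
query mem[0x26]=0x31, mem[0x08]=0x2e, mem[0x1f]=0x55, mem[0x05]=0x44

MEM[0x26,0x08,0x1f,0x05] = 31 2e 55 44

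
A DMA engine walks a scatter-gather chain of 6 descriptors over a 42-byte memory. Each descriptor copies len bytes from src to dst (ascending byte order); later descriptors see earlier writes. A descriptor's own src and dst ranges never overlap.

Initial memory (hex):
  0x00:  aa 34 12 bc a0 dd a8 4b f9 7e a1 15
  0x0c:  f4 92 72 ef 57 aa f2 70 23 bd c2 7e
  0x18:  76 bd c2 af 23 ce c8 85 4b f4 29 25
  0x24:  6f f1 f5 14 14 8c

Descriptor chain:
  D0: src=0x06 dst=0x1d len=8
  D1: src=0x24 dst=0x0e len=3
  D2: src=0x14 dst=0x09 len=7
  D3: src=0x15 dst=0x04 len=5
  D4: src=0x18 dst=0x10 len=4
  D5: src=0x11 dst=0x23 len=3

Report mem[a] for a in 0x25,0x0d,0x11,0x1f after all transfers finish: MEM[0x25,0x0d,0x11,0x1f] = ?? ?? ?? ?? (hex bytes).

  after D0: wrote 8B at 0x1d = a84bf97ea115f492
  after D1: wrote 3B at 0x0e = 92f1f5
  after D2: wrote 7B at 0x09 = 23bdc27e76bdc2
  after D3: wrote 5B at 0x04 = bdc27e76bd
  after D4: wrote 4B at 0x10 = 76bdc2af
  after D5: wrote 3B at 0x23 = bdc2af
query mem[0x25]=0xaf, mem[0x0d]=0x76, mem[0x11]=0xbd, mem[0x1f]=0xf9

MEM[0x25,0x0d,0x11,0x1f] = af 76 bd f9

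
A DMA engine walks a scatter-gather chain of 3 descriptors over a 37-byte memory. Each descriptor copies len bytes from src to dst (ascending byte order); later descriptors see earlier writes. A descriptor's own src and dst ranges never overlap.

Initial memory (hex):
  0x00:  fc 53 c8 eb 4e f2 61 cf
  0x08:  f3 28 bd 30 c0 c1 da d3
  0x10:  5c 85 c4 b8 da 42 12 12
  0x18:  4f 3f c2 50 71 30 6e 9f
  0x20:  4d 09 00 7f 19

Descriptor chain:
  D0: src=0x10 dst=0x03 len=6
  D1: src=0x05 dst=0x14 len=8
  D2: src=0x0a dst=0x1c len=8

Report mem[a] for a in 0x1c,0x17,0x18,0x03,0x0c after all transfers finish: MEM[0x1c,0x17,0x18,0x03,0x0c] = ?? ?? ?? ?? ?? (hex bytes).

MEM[0x1c,0x17,0x18,0x03,0x0c] = bd 42 28 5c c0

[0] 0x10->0x03 len=6 : 5c 85 c4 b8 da 42
[1] 0x05->0x14 len=8 : c4 b8 da 42 28 bd 30 c0
[2] 0x0a->0x1c len=8 : bd 30 c0 c1 da d3 5c 85
query mem[0x1c]=0xbd, mem[0x17]=0x42, mem[0x18]=0x28, mem[0x03]=0x5c, mem[0x0c]=0xc0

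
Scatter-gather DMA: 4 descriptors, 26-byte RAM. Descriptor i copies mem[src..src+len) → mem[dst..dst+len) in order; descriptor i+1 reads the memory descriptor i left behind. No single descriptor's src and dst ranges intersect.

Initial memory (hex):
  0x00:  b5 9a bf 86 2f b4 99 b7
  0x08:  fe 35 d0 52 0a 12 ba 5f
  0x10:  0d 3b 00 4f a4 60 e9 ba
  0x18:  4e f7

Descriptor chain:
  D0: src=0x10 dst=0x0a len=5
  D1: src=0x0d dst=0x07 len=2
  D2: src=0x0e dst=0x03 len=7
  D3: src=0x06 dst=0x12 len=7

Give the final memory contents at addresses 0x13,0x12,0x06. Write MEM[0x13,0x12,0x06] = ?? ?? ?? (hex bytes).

MEM[0x13,0x12,0x06] = 00 3b 3b

[0] 0x10->0x0a len=5 : 0d 3b 00 4f a4
[1] 0x0d->0x07 len=2 : 4f a4
[2] 0x0e->0x03 len=7 : a4 5f 0d 3b 00 4f a4
[3] 0x06->0x12 len=7 : 3b 00 4f a4 0d 3b 00
query mem[0x13]=0x00, mem[0x12]=0x3b, mem[0x06]=0x3b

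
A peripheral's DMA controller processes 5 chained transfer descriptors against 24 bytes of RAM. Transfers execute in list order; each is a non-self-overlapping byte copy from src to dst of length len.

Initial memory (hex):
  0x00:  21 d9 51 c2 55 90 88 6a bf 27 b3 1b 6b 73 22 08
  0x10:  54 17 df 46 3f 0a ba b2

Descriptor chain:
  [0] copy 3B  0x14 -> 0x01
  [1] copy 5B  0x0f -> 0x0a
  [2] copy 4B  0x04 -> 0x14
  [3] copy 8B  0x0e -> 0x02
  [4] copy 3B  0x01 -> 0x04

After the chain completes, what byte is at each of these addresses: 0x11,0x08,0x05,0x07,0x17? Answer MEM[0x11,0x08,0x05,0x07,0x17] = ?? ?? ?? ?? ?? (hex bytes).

MEM[0x11,0x08,0x05,0x07,0x17] = 17 55 46 46 6a

D0: mem[0x01..0x03] <- [3f 0a ba]
D1: mem[0x0a..0x0e] <- [08 54 17 df 46]
D2: mem[0x14..0x17] <- [55 90 88 6a]
D3: mem[0x02..0x09] <- [46 08 54 17 df 46 55 90]
D4: mem[0x04..0x06] <- [3f 46 08]
query mem[0x11]=0x17, mem[0x08]=0x55, mem[0x05]=0x46, mem[0x07]=0x46, mem[0x17]=0x6a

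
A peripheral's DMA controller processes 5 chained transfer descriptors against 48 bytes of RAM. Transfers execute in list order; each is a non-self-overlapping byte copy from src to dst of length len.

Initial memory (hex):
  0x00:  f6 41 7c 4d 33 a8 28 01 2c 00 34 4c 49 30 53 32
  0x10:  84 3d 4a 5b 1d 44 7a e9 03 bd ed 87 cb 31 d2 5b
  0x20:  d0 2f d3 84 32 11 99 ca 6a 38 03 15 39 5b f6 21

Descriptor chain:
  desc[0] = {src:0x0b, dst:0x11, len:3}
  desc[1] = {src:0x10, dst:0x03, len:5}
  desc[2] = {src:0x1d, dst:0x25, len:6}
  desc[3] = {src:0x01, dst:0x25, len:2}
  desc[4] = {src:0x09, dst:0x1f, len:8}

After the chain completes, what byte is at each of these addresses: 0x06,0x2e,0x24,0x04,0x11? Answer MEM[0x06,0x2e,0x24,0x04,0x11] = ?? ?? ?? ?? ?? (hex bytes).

MEM[0x06,0x2e,0x24,0x04,0x11] = 30 f6 53 4c 4c

#0 dst[0x11+3] := {0x4c,0x49,0x30}
#1 dst[0x03+5] := {0x84,0x4c,0x49,0x30,0x1d}
#2 dst[0x25+6] := {0x31,0xd2,0x5b,0xd0,0x2f,0xd3}
#3 dst[0x25+2] := {0x41,0x7c}
#4 dst[0x1f+8] := {0x00,0x34,0x4c,0x49,0x30,0x53,0x32,0x84}
query mem[0x06]=0x30, mem[0x2e]=0xf6, mem[0x24]=0x53, mem[0x04]=0x4c, mem[0x11]=0x4c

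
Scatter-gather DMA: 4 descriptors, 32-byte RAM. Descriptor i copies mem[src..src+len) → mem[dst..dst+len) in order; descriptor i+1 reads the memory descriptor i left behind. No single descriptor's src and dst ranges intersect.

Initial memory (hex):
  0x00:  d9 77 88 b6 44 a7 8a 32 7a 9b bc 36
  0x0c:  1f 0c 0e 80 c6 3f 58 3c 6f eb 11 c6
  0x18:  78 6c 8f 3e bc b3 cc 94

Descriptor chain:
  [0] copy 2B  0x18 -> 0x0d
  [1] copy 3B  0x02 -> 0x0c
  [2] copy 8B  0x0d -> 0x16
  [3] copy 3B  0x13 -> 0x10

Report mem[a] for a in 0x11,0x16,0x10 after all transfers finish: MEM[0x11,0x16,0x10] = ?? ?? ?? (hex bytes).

MEM[0x11,0x16,0x10] = 6f b6 3c

  after D0: wrote 2B at 0x0d = 786c
  after D1: wrote 3B at 0x0c = 88b644
  after D2: wrote 8B at 0x16 = b64480c63f583c6f
  after D3: wrote 3B at 0x10 = 3c6feb
query mem[0x11]=0x6f, mem[0x16]=0xb6, mem[0x10]=0x3c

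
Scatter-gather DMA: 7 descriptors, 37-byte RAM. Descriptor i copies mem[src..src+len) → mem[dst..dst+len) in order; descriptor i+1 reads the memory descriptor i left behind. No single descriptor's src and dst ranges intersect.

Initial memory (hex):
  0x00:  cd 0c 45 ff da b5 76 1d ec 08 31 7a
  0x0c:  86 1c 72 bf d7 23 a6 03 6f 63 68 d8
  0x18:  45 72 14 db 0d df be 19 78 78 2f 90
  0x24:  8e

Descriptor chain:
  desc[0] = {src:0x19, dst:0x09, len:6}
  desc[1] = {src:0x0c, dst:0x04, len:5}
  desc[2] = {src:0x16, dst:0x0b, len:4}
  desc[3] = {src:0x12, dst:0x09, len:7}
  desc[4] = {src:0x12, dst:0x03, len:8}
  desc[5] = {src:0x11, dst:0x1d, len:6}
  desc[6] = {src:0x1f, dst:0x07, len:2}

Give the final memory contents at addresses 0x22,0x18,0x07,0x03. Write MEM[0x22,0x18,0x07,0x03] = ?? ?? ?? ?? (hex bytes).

#0 dst[0x09+6] := {0x72,0x14,0xdb,0x0d,0xdf,0xbe}
#1 dst[0x04+5] := {0x0d,0xdf,0xbe,0xbf,0xd7}
#2 dst[0x0b+4] := {0x68,0xd8,0x45,0x72}
#3 dst[0x09+7] := {0xa6,0x03,0x6f,0x63,0x68,0xd8,0x45}
#4 dst[0x03+8] := {0xa6,0x03,0x6f,0x63,0x68,0xd8,0x45,0x72}
#5 dst[0x1d+6] := {0x23,0xa6,0x03,0x6f,0x63,0x68}
#6 dst[0x07+2] := {0x03,0x6f}
query mem[0x22]=0x68, mem[0x18]=0x45, mem[0x07]=0x03, mem[0x03]=0xa6

MEM[0x22,0x18,0x07,0x03] = 68 45 03 a6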